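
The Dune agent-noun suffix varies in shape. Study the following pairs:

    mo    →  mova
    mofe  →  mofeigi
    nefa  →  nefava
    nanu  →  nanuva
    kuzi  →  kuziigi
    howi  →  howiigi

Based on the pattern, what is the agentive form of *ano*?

anova

The suffix is conditioned by the last vowel: -igi when the last vowel of the stem is a front vowel (*mofe*, *kuzi*, *howi*); -va when the last vowel of the stem is a back vowel (*mo*, *nefa*, *nanu*).
The last vowel of *ano* is /o/, which is a back vowel, so the suffix is -va, giving *anova*.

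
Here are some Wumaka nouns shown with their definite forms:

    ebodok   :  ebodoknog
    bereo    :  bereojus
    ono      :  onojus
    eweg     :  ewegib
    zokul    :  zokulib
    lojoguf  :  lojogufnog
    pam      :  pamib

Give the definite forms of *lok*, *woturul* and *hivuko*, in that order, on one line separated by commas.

loknog, woturulib, hivukojus

Looking at the final sound of each stem: -nog when the stem ends in a voiceless consonant (*ebodok*, *lojoguf*); -ib when the stem ends in a voiced consonant (*eweg*, *zokul*, *pam*); -jus when the stem ends in a vowel (*bereo*, *ono*).
Since the final sound of *lok* is /k/ (a voiceless consonant), it takes -nog, giving *loknog*.
*woturul*: final sound = /l/, a voiced consonant → -ib → *woturulib*.
*hivuko*: final sound = /o/, a vowel → -jus → *hivukojus*.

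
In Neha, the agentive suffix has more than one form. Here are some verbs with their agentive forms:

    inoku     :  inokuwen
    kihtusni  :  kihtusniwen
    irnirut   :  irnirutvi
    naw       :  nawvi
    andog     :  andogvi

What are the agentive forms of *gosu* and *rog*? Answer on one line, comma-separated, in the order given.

gosuwen, rogvi

Looking at the final sound of each stem: -vi when the stem ends in a consonant (*irnirut*, *naw*, *andog*); -wen when the stem ends in a vowel (*inoku*, *kihtusni*).
*gosu*: final sound = /u/, a vowel → -wen → *gosuwen*.
*rog*: final sound = /g/, a consonant → -vi → *rogvi*.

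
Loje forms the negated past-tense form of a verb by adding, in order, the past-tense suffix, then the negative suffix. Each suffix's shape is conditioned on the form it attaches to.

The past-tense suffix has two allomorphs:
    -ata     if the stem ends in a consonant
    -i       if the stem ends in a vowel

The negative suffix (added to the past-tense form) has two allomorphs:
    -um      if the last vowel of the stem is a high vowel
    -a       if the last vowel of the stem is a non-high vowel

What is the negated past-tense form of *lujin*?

*lujin*: final sound = /n/, a consonant → -ata → *lujinata*.
Since the last vowel of the past-tense form *lujinata* is /a/ (a non-high vowel), it takes -a, giving *lujinataa*.

lujinataa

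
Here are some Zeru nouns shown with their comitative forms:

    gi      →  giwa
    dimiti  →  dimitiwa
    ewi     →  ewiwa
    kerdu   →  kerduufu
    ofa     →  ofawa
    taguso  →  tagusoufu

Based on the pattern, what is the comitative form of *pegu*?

peguufu

The suffix is conditioned by the last vowel: -ufu when the last vowel of the stem is a rounded vowel (*kerdu*, *taguso*); -wa when the last vowel of the stem is an unrounded vowel (*gi*, *dimiti*, *ewi*, *ofa*).
Since the last vowel of *pegu* is /u/ (a rounded vowel), it takes -ufu, giving *peguufu*.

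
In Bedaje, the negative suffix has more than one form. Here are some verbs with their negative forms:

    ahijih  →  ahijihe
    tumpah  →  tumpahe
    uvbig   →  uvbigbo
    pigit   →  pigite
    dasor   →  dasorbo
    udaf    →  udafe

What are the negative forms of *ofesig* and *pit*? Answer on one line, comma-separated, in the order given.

The suffix is conditioned by the final consonant: -e when the stem ends in a voiceless consonant (*ahijih*, *tumpah*, *pigit*, *udaf*); -bo when the stem ends in a voiced consonant (*uvbig*, *dasor*).
The final consonant of *ofesig* is /g/, which is voiced, so the suffix is -bo, giving *ofesigbo*.
*pit* — final consonant /t/ (voiceless) → -e → *pite*.

ofesigbo, pite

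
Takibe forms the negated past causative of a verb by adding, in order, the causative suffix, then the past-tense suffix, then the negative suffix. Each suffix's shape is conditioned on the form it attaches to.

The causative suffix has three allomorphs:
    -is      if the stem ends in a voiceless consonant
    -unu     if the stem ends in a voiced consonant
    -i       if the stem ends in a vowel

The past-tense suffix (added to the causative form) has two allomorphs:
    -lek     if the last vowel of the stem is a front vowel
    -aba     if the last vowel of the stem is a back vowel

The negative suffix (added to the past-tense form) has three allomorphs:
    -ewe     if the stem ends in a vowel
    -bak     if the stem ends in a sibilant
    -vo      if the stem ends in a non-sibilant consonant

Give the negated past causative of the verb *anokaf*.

*anokaf* — final sound /f/ (a voiceless consonant) → -is → *anokafis*.
The causative form *anokafis*: last vowel = /i/, a front vowel → -lek → *anokafislek*.
Since the final sound of the past-tense form *anokafislek* is /k/ (a non-sibilant consonant), it takes -vo, giving *anokafislekvo*.

anokafislekvo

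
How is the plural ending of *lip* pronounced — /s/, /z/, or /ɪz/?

/s/

The stem *lip* ends in a voiceless non-sibilant consonant.
The plural suffix surfaces as /ɪz/ after sibilants, /s/ after other voiceless consonants, and /z/ after other voiced sounds.
So the plural -s on *lip* is pronounced /s/.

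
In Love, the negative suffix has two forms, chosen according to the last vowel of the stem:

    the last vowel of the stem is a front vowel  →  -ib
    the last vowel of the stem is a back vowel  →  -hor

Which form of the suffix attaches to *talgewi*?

-ib

*talgewi* — last vowel /i/ (a front vowel) → -ib.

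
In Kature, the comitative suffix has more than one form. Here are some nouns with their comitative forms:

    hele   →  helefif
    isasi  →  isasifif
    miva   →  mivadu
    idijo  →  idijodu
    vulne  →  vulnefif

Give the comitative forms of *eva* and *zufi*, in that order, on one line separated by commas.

Looking at the last vowel of each stem: -fif when the last vowel of the stem is a front vowel (*hele*, *isasi*, *vulne*); -du when the last vowel of the stem is a back vowel (*miva*, *idijo*).
*eva*: last vowel = /a/, a back vowel → -du → *evadu*.
Since the last vowel of *zufi* is /i/ (a front vowel), it takes -fif, giving *zufifif*.

evadu, zufifif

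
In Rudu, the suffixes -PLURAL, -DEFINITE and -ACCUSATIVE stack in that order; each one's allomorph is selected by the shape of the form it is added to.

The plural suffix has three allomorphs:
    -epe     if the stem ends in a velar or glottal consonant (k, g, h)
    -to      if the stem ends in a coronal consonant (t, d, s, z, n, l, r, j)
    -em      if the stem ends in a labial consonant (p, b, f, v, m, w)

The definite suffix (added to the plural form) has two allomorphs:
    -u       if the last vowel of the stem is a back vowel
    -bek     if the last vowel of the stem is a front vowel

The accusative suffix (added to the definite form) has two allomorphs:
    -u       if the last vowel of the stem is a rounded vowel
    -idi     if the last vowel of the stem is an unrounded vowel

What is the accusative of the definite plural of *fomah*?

*fomah* — final consonant /h/ (velar/glottal) → -epe → *fomahepe*.
Since the last vowel of the plural form *fomahepe* is /e/ (a front vowel), it takes -bek, giving *fomahepebek*.
The definite form *fomahepebek* — last vowel /e/ (an unrounded vowel) → -idi → *fomahepebekidi*.

fomahepebekidi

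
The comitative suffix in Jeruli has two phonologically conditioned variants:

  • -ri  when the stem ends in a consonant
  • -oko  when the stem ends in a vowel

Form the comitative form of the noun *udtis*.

Since the final sound of *udtis* is /s/ (a consonant), it takes -ri, giving *udtisri*.

udtisri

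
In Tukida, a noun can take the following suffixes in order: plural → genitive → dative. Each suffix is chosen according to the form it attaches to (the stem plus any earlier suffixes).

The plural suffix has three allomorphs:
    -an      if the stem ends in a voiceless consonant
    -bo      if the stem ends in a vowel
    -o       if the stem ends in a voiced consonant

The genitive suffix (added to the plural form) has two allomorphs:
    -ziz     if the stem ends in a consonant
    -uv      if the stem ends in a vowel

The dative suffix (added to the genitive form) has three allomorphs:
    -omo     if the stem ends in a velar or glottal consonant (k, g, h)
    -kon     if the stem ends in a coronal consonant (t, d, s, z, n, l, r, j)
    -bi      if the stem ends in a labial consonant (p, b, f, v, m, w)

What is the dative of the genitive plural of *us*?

usanzizkon

Since the final sound of *us* is /s/ (a voiceless consonant), it takes -an, giving *usan*.
The plural form *usan*: final sound = /n/, a consonant → -ziz → *usanziz*.
The genitive form *usanziz*: final consonant = /z/, coronal → -kon → *usanzizkon*.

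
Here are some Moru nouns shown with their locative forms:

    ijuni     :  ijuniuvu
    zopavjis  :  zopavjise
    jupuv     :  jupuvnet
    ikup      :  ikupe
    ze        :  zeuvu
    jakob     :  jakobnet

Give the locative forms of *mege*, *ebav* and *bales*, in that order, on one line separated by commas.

megeuvu, ebavnet, balese

The suffix is conditioned by the final sound: -e when the stem ends in a voiceless consonant (*zopavjis*, *ikup*); -net when the stem ends in a voiced consonant (*jupuv*, *jakob*); -uvu when the stem ends in a vowel (*ijuni*, *ze*).
The final sound of *mege* is /e/, which is a vowel, so the suffix is -uvu, giving *megeuvu*.
Since the final sound of *ebav* is /v/ (a voiced consonant), it takes -net, giving *ebavnet*.
*bales*: final sound = /s/, a voiceless consonant → -e → *balese*.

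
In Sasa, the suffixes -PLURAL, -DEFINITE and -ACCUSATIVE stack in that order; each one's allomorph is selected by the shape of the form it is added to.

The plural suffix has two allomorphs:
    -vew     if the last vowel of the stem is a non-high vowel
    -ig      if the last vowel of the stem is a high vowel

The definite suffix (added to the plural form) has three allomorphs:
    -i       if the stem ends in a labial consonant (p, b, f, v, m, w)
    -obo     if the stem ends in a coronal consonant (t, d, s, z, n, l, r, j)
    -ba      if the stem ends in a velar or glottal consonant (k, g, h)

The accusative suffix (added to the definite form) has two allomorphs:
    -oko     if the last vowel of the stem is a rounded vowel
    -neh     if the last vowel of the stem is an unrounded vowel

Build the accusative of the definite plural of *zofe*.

Since the last vowel of *zofe* is /e/ (a non-high vowel), it takes -vew, giving *zofevew*.
Since the final consonant of the plural form *zofevew* is /w/ (labial), it takes -i, giving *zofevewi*.
The definite form *zofevewi*: last vowel = /i/, an unrounded vowel → -neh → *zofevewineh*.

zofevewineh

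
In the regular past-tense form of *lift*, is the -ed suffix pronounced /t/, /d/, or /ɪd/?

The stem *lift* ends in /t/ or /d/.
The -ed suffix is realized as /ɪd/ after /t, d/; as /t/ after other voiceless consonants; and as /d/ after other voiced sounds.
So -ed on *lift* is pronounced /ɪd/.

/ɪd/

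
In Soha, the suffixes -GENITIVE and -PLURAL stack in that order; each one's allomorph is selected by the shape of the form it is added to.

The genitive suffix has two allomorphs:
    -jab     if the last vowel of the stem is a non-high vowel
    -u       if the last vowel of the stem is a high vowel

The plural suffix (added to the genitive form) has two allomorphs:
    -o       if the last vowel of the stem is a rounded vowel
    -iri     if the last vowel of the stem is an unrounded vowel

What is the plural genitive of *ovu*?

*ovu*: last vowel = /u/, a high vowel → -u → *ovuu*.
The last vowel of the genitive form *ovuu* is /u/, which is a rounded vowel, so the plural suffix is -o, giving *ovuuo*.

ovuuo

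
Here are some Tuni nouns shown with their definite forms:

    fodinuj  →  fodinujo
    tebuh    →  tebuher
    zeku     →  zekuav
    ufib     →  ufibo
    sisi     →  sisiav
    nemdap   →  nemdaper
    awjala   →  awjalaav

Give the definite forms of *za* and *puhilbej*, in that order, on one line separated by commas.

The alternation tracks the final sound of the stem — -er when the stem ends in a voiceless consonant (*tebuh*, *nemdap*); -o when the stem ends in a voiced consonant (*fodinuj*, *ufib*); -av when the stem ends in a vowel (*zeku*, *sisi*, *awjala*).
Since the final sound of *za* is /a/ (a vowel), it takes -av, giving *zaav*.
*puhilbej* — final sound /j/ (a voiced consonant) → -o → *puhilbejo*.

zaav, puhilbejo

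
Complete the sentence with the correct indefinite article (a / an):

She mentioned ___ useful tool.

a

The indefinite article is chosen by the initial *sound* of the following word, not its spelling.
*useful* begins with the sound /juː/ (u pronounced /juː/) — a consonant sound.
So the article is *a*: She mentioned a useful tool.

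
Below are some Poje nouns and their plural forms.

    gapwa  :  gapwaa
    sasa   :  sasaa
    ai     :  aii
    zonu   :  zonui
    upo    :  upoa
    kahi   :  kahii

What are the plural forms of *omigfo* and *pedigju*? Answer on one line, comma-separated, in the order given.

The pattern is height harmony: -i when the last vowel of the stem is a high vowel (*ai*, *zonu*, *kahi*); -a when the last vowel of the stem is a non-high vowel (*gapwa*, *sasa*, *upo*).
Since the last vowel of *omigfo* is /o/ (a non-high vowel), it takes -a, giving *omigfoa*.
*pedigju*: last vowel = /u/, a high vowel → -i → *pedigjui*.

omigfoa, pedigjui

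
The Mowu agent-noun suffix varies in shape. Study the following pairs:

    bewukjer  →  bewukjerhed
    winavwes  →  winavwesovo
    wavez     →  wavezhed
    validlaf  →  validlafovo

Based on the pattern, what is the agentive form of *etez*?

Looking at the final consonant of each stem: -ovo when the stem ends in a voiceless consonant (*winavwes*, *validlaf*); -hed when the stem ends in a voiced consonant (*bewukjer*, *wavez*).
*etez* — final consonant /z/ (voiced) → -hed → *etezhed*.

etezhed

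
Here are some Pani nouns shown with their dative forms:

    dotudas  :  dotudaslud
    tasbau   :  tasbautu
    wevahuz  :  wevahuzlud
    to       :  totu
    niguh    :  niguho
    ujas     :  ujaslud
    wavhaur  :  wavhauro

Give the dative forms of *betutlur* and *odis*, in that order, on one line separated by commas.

Looking at the final sound of each stem: -lud when the stem ends in a sibilant (*dotudas*, *wevahuz*, *ujas*); -o when the stem ends in a non-sibilant consonant (*niguh*, *wavhaur*); -tu when the stem ends in a vowel (*tasbau*, *to*).
*betutlur* — final sound /r/ (a non-sibilant consonant) → -o → *betutluro*.
The final sound of *odis* is /s/, which is a sibilant, so the suffix is -lud, giving *odislud*.

betutluro, odislud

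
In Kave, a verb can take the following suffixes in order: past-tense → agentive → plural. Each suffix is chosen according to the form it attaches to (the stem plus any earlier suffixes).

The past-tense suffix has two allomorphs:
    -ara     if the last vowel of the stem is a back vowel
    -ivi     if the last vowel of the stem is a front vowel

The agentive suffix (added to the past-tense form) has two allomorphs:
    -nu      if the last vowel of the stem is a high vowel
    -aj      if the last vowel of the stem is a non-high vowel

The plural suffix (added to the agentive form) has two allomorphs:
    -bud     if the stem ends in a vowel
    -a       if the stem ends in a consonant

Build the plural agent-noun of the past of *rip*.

ripivinubud

*rip* — last vowel /i/ (a front vowel) → -ivi → *ripivi*.
The last vowel of the past-tense form *ripivi* is /i/, which is a high vowel, so the agentive suffix is -nu, giving *ripivinu*.
The agentive form *ripivinu* — final sound /u/ (a vowel) → -bud → *ripivinubud*.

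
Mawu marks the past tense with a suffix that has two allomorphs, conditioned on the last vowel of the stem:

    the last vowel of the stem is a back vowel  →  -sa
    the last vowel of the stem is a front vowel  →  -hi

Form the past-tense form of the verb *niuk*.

niuksa

Since the last vowel of *niuk* is /u/ (a back vowel), it takes -sa, giving *niuksa*.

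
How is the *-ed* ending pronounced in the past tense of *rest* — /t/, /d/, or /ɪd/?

The stem *rest* ends in /t/ or /d/.
The -ed suffix is realized as /ɪd/ after /t, d/; as /t/ after other voiceless consonants; and as /d/ after other voiced sounds.
So -ed on *rest* is pronounced /ɪd/.

/ɪd/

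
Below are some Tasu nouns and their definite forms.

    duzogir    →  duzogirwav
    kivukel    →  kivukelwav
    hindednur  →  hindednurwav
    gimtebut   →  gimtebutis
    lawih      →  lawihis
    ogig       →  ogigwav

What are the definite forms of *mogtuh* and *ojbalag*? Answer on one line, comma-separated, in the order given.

Looking at the final consonant of each stem: -is when the stem ends in a voiceless consonant (*gimtebut*, *lawih*); -wav when the stem ends in a voiced consonant (*duzogir*, *kivukel*, *hindednur*, *ogig*).
The final consonant of *mogtuh* is /h/, which is voiceless, so the suffix is -is, giving *mogtuhis*.
Since the final consonant of *ojbalag* is /g/ (voiced), it takes -wav, giving *ojbalagwav*.

mogtuhis, ojbalagwav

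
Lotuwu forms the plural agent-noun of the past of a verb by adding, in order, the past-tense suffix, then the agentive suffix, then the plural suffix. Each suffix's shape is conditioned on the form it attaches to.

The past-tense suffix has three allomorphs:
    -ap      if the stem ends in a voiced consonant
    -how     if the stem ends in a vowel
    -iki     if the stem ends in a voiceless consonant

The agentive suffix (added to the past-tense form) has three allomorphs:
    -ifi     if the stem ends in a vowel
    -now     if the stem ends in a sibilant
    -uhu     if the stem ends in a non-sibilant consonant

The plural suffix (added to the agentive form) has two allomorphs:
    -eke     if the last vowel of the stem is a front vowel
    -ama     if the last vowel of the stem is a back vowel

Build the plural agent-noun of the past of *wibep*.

*wibep*: final sound = /p/, a voiceless consonant → -iki → *wibepiki*.
The past-tense form *wibepiki*: final sound = /i/, a vowel → -ifi → *wibepikiifi*.
The agentive form *wibepikiifi*: last vowel = /i/, a front vowel → -eke → *wibepikiifieke*.

wibepikiifieke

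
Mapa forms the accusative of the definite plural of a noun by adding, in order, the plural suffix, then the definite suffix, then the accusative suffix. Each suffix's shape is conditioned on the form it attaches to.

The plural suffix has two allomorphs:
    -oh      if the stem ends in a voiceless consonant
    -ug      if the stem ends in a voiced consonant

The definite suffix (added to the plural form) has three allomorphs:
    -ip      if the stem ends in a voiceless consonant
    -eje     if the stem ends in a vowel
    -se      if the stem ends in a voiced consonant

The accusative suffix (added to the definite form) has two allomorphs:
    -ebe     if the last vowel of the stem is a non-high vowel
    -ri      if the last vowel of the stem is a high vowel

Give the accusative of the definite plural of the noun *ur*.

urugseebe

Since the final consonant of *ur* is /r/ (voiced), it takes -ug, giving *urug*.
The plural form *urug* — final sound /g/ (a voiced consonant) → -se → *urugse*.
The definite form *urugse* — last vowel /e/ (a non-high vowel) → -ebe → *urugseebe*.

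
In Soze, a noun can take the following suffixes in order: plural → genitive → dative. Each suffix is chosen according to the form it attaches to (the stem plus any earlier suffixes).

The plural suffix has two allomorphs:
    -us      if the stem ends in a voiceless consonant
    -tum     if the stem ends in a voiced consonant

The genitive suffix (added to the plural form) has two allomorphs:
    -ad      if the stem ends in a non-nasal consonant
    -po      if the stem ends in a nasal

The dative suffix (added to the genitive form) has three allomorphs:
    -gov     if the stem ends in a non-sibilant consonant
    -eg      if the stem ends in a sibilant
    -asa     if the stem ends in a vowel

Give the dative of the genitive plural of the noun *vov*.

The final consonant of *vov* is /v/, which is voiced, so the plural suffix is -tum, giving *vovtum*.
The plural form *vovtum* — final consonant /m/ (a nasal) → -po → *vovtumpo*.
The final sound of the genitive form *vovtumpo* is /o/, which is a vowel, so the dative suffix is -asa, giving *vovtumpoasa*.

vovtumpoasa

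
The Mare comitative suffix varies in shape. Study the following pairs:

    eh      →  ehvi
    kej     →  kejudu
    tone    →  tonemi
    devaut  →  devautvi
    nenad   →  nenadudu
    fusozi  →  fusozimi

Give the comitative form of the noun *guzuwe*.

guzuwemi

The pattern is voicing of the final sound: -vi when the stem ends in a voiceless consonant (*eh*, *devaut*); -udu when the stem ends in a voiced consonant (*kej*, *nenad*); -mi when the stem ends in a vowel (*tone*, *fusozi*).
*guzuwe*: final sound = /e/, a vowel → -mi → *guzuwemi*.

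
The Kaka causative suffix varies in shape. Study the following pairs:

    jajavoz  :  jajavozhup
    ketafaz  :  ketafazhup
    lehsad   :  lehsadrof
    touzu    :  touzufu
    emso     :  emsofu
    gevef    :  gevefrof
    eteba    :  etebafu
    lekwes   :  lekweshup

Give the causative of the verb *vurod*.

The alternation tracks the final sound of the stem — -hup when the stem ends in a sibilant (*jajavoz*, *ketafaz*, *lekwes*); -rof when the stem ends in a non-sibilant consonant (*lehsad*, *gevef*); -fu when the stem ends in a vowel (*touzu*, *emso*, *eteba*).
Since the final sound of *vurod* is /d/ (a non-sibilant consonant), it takes -rof, giving *vurodrof*.

vurodrof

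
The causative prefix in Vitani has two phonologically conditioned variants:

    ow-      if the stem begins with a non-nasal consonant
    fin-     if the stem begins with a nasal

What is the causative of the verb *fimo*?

owfimo

The first consonant of *fimo* is /f/, which is non-nasal, so the prefix is ow-, giving *owfimo*.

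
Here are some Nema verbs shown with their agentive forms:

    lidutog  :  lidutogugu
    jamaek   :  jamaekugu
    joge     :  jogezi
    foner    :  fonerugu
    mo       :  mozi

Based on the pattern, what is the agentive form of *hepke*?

The pattern is consonant vs. vowel: -ugu when the stem ends in a consonant (*lidutog*, *jamaek*, *foner*); -zi when the stem ends in a vowel (*joge*, *mo*).
*hepke* — final sound /e/ (a vowel) → -zi → *hepkezi*.

hepkezi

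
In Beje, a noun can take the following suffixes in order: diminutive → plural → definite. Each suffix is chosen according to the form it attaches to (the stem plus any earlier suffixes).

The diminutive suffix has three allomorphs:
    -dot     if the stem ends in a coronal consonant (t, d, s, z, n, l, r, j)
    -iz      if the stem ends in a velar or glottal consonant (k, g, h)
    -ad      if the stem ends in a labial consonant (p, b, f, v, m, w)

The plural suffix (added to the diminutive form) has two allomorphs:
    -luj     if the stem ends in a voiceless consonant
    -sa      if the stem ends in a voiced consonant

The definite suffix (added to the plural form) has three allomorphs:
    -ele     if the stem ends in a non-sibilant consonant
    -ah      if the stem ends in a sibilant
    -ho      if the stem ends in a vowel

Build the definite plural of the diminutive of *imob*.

*imob*: final consonant = /b/, labial → -ad → *imobad*.
Since the final consonant of the diminutive form *imobad* is /d/ (voiced), it takes -sa, giving *imobadsa*.
The final sound of the plural form *imobadsa* is /a/, which is a vowel, so the definite suffix is -ho, giving *imobadsaho*.

imobadsaho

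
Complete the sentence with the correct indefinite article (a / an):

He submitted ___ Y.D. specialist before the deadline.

a

The indefinite article is chosen by the initial *sound* of the following word, not its spelling.
The initialism *Y.D.* is read letter by letter; the first letter, Y, is pronounced /waɪ/, which begins with a consonant sound.
So the article is *a*: He submitted a Y.D. specialist before the deadline.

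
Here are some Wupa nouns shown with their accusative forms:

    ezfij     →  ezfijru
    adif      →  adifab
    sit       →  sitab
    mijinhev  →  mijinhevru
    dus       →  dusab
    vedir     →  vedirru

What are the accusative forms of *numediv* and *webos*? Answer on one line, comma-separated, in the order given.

numedivru, webosab

The suffix is conditioned by the final consonant: -ab when the stem ends in a voiceless consonant (*adif*, *sit*, *dus*); -ru when the stem ends in a voiced consonant (*ezfij*, *mijinhev*, *vedir*).
*numediv* — final consonant /v/ (voiced) → -ru → *numedivru*.
Since the final consonant of *webos* is /s/ (voiceless), it takes -ab, giving *webosab*.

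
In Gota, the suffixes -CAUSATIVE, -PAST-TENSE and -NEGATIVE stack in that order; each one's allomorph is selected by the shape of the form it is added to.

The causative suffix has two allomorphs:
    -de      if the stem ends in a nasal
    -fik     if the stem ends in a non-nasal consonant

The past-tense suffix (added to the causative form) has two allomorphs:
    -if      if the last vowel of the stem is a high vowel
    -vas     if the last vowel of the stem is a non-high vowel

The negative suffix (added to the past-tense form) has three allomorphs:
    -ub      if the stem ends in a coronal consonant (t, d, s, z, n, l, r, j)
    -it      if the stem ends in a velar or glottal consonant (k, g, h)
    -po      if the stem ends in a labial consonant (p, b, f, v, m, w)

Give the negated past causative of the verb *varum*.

varumdevasub

*varum* — final consonant /m/ (a nasal) → -de → *varumde*.
The causative form *varumde*: last vowel = /e/, a non-high vowel → -vas → *varumdevas*.
The final consonant of the past-tense form *varumdevas* is /s/, which is coronal, so the negative suffix is -ub, giving *varumdevasub*.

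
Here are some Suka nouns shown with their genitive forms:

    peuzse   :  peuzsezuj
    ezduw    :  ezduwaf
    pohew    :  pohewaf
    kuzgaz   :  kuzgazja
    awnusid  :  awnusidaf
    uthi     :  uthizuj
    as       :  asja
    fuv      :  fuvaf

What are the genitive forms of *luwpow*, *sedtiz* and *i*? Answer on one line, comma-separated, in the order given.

The alternation tracks the final sound of the stem — -ja when the stem ends in a sibilant (*kuzgaz*, *as*); -af when the stem ends in a non-sibilant consonant (*ezduw*, *pohew*, *awnusid*, *fuv*); -zuj when the stem ends in a vowel (*peuzse*, *uthi*).
*luwpow* — final sound /w/ (a non-sibilant consonant) → -af → *luwpowaf*.
*sedtiz* — final sound /z/ (a sibilant) → -ja → *sedtizja*.
*i* — final sound /i/ (a vowel) → -zuj → *izuj*.

luwpowaf, sedtizja, izuj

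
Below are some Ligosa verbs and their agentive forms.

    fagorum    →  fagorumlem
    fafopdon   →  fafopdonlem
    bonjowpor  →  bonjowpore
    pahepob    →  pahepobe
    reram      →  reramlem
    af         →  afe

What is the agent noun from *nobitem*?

nobitemlem

Looking at the final consonant of each stem: -lem when the stem ends in a nasal (*fagorum*, *fafopdon*, *reram*); -e when the stem ends in a non-nasal consonant (*bonjowpor*, *pahepob*, *af*).
Since the final consonant of *nobitem* is /m/ (a nasal), it takes -lem, giving *nobitemlem*.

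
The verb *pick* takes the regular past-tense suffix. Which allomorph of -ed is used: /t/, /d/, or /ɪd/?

The stem *pick* ends in a voiceless consonant other than /t/.
The -ed suffix is realized as /ɪd/ after /t, d/; as /t/ after other voiceless consonants; and as /d/ after other voiced sounds.
So -ed on *pick* is pronounced /t/.

/t/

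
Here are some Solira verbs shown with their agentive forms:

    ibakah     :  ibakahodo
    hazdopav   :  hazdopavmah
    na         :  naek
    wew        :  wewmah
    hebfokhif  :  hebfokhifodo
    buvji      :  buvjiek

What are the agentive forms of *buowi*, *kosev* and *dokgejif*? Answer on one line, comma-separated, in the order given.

The pattern is voicing of the final sound: -odo when the stem ends in a voiceless consonant (*ibakah*, *hebfokhif*); -mah when the stem ends in a voiced consonant (*hazdopav*, *wew*); -ek when the stem ends in a vowel (*na*, *buvji*).
The final sound of *buowi* is /i/, which is a vowel, so the suffix is -ek, giving *buowiek*.
*kosev* — final sound /v/ (a voiced consonant) → -mah → *kosevmah*.
Since the final sound of *dokgejif* is /f/ (a voiceless consonant), it takes -odo, giving *dokgejifodo*.

buowiek, kosevmah, dokgejifodo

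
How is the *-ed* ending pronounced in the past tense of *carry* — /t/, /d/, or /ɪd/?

/d/

The stem *carry* ends in a voiced sound other than /d/.
The -ed suffix is realized as /ɪd/ after /t, d/; as /t/ after other voiceless consonants; and as /d/ after other voiced sounds.
So -ed on *carry* is pronounced /d/.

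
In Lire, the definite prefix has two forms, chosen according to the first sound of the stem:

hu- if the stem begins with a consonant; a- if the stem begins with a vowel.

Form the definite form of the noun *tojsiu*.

Since the first sound of *tojsiu* is /t/ (a consonant), it takes hu-, giving *hutojsiu*.

hutojsiu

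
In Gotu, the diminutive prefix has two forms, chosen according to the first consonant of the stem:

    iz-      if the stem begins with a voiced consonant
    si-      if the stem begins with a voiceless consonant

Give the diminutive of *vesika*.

izvesika

Since the first consonant of *vesika* is /v/ (voiced), it takes iz-, giving *izvesika*.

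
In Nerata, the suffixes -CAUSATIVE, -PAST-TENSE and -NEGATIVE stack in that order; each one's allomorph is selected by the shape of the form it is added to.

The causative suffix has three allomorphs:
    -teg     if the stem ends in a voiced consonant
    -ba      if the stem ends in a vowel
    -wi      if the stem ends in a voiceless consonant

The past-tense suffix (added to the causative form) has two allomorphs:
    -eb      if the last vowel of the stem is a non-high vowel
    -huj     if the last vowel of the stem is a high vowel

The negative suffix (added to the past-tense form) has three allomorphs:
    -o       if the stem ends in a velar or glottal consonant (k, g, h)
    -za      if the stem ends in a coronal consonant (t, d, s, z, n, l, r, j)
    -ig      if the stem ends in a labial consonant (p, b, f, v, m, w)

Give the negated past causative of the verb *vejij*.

vejijtegebig

*vejij*: final sound = /j/, a voiced consonant → -teg → *vejijteg*.
The causative form *vejijteg* — last vowel /e/ (a non-high vowel) → -eb → *vejijtegeb*.
Since the final consonant of the past-tense form *vejijtegeb* is /b/ (labial), it takes -ig, giving *vejijtegebig*.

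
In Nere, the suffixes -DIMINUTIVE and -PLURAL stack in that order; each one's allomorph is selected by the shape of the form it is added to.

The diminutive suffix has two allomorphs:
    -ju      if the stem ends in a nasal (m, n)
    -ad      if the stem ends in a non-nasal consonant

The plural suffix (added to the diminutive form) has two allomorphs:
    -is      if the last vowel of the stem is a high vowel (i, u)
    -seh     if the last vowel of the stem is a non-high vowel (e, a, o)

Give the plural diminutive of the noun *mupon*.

The final consonant of *mupon* is /n/, which is a nasal, so the diminutive suffix is -ju, giving *muponju*.
The diminutive form *muponju* — last vowel /u/ (a high vowel) → -is → *muponjuis*.

muponjuis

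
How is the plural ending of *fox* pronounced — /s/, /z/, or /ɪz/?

The stem *fox* ends in a sibilant (/s, z, ʃ, ʒ, tʃ, dʒ/).
The plural suffix surfaces as /ɪz/ after sibilants, /s/ after other voiceless consonants, and /z/ after other voiced sounds.
So the plural -s on *fox* is pronounced /ɪz/.

/ɪz/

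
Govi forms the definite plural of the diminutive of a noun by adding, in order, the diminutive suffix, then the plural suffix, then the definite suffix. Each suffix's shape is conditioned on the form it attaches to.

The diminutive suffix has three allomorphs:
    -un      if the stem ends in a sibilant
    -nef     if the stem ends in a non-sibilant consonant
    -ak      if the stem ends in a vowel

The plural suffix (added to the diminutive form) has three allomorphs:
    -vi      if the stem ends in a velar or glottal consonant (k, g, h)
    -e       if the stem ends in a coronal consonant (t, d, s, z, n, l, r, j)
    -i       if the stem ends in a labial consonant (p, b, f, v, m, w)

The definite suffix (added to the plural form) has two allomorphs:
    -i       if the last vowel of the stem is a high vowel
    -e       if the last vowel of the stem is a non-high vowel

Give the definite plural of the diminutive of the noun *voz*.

*voz* — final sound /z/ (a sibilant) → -un → *vozun*.
The final consonant of the diminutive form *vozun* is /n/, which is coronal, so the plural suffix is -e, giving *vozune*.
The plural form *vozune*: last vowel = /e/, a non-high vowel → -e → *vozunee*.

vozunee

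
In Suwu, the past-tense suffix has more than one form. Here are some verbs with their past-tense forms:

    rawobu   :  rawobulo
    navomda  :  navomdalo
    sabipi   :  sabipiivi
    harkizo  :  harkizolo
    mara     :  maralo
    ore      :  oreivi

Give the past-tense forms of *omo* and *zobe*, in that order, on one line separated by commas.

omolo, zobeivi

The alternation tracks the last vowel of the stem — -ivi when the last vowel of the stem is a front vowel (*sabipi*, *ore*); -lo when the last vowel of the stem is a back vowel (*rawobu*, *navomda*, *harkizo*, *mara*).
*omo* — last vowel /o/ (a back vowel) → -lo → *omolo*.
Since the last vowel of *zobe* is /e/ (a front vowel), it takes -ivi, giving *zobeivi*.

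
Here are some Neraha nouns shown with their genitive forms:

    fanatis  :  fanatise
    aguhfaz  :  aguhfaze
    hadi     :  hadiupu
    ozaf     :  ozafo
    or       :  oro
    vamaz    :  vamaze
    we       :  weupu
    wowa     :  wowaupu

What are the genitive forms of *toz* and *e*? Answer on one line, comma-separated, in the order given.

toze, eupu

The pattern is sibilance of the final sound: -e when the stem ends in a sibilant (*fanatis*, *aguhfaz*, *vamaz*); -o when the stem ends in a non-sibilant consonant (*ozaf*, *or*); -upu when the stem ends in a vowel (*hadi*, *we*, *wowa*).
*toz*: final sound = /z/, a sibilant → -e → *toze*.
*e*: final sound = /e/, a vowel → -upu → *eupu*.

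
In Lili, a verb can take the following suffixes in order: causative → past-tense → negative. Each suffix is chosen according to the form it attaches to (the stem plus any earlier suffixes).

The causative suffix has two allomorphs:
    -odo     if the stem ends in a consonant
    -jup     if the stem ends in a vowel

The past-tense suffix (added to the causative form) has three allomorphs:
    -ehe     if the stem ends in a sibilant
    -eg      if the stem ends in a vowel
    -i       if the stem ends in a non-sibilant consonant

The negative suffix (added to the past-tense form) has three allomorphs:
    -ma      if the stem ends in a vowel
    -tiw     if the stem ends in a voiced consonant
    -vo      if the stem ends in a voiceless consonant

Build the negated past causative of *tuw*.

The final sound of *tuw* is /w/, which is a consonant, so the causative suffix is -odo, giving *tuwodo*.
The final sound of the causative form *tuwodo* is /o/, which is a vowel, so the past-tense suffix is -eg, giving *tuwodoeg*.
Since the final sound of the past-tense form *tuwodoeg* is /g/ (a voiced consonant), it takes -tiw, giving *tuwodoegtiw*.

tuwodoegtiw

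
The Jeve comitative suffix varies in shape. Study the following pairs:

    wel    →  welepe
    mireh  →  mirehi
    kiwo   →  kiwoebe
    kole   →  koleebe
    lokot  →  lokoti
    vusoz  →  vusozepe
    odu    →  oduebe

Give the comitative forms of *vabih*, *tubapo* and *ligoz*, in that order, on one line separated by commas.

The suffix is conditioned by the final sound: -i when the stem ends in a voiceless consonant (*mireh*, *lokot*); -epe when the stem ends in a voiced consonant (*wel*, *vusoz*); -ebe when the stem ends in a vowel (*kiwo*, *kole*, *odu*).
*vabih*: final sound = /h/, a voiceless consonant → -i → *vabihi*.
*tubapo*: final sound = /o/, a vowel → -ebe → *tubapoebe*.
The final sound of *ligoz* is /z/, which is a voiced consonant, so the suffix is -epe, giving *ligozepe*.

vabihi, tubapoebe, ligozepe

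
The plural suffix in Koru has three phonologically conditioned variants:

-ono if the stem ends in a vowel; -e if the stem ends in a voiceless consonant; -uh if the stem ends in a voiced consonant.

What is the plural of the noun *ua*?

Since the final sound of *ua* is /a/ (a vowel), it takes -ono, giving *uaono*.

uaono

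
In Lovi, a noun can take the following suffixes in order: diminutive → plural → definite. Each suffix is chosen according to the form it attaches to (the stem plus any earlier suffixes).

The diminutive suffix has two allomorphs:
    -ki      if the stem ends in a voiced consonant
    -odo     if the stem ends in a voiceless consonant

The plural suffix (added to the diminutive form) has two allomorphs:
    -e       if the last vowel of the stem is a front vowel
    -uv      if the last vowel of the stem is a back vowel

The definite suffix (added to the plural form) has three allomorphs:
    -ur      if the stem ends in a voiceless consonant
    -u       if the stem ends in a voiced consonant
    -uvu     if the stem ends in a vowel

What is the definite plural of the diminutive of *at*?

*at*: final consonant = /t/, voiceless → -odo → *atodo*.
The last vowel of the diminutive form *atodo* is /o/, which is a back vowel, so the plural suffix is -uv, giving *atodouv*.
Since the final sound of the plural form *atodouv* is /v/ (a voiced consonant), it takes -u, giving *atodouvu*.

atodouvu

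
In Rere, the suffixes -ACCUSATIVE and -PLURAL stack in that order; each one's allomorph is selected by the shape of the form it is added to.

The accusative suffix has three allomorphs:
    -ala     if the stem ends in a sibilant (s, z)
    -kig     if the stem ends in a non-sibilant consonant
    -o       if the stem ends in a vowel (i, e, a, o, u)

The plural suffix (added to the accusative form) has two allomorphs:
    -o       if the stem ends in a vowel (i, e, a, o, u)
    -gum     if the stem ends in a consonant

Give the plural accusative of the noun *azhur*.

*azhur* — final sound /r/ (a non-sibilant consonant) → -kig → *azhurkig*.
Since the final sound of the accusative form *azhurkig* is /g/ (a consonant), it takes -gum, giving *azhurkiggum*.

azhurkiggum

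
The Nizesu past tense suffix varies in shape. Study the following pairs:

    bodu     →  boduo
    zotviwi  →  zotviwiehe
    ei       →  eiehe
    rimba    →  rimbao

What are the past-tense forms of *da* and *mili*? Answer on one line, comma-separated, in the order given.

The pattern is front/back vowel harmony: -ehe when the last vowel of the stem is a front vowel (*zotviwi*, *ei*); -o when the last vowel of the stem is a back vowel (*bodu*, *rimba*).
*da*: last vowel = /a/, a back vowel → -o → *dao*.
*mili*: last vowel = /i/, a front vowel → -ehe → *miliehe*.

dao, miliehe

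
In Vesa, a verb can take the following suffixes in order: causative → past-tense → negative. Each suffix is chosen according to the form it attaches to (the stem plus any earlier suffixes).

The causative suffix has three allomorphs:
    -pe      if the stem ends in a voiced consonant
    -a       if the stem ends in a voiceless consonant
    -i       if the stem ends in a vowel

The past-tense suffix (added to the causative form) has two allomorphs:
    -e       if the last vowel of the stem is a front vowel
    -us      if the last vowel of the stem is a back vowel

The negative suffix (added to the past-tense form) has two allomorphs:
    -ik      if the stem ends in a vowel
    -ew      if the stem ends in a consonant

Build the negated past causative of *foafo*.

The final sound of *foafo* is /o/, which is a vowel, so the causative suffix is -i, giving *foafoi*.
The causative form *foafoi*: last vowel = /i/, a front vowel → -e → *foafoie*.
The past-tense form *foafoie*: final sound = /e/, a vowel → -ik → *foafoieik*.

foafoieik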